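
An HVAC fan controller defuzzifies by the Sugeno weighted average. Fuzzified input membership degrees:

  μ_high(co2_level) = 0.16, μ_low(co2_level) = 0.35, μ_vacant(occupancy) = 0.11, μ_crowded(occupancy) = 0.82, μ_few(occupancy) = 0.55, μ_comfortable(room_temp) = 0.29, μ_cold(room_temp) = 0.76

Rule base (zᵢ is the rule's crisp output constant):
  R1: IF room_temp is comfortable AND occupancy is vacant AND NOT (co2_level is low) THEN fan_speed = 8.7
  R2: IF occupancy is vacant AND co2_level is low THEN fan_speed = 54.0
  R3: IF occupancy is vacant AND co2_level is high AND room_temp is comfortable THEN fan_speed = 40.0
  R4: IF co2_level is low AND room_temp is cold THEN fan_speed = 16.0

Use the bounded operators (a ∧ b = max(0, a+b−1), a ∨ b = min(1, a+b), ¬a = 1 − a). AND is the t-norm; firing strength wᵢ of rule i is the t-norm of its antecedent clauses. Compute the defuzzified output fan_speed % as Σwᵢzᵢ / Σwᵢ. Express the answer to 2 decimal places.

R1 (z=8.7): comfortable=0.29, vacant=0.11, ¬low=1−0.35=0.65; AND[max(0, a+b−1)] → w = 0.00
R2 (z=54.0): vacant=0.11, low=0.35; AND[max(0, a+b−1)] → w = 0.00
R3 (z=40.0): vacant=0.11, high=0.16, comfortable=0.29; AND[max(0, a+b−1)] → w = 0.00
R4 (z=16.0): low=0.35, cold=0.76; AND[max(0, a+b−1)] → w = 0.11
Weighted average = (0.00·8.7 + 0.00·54.0 + 0.00·40.0 + 0.11·16.0) / (0.00 + 0.00 + 0.00 + 0.11)
  = 1.7600 / 0.1100 = 16.00

16.00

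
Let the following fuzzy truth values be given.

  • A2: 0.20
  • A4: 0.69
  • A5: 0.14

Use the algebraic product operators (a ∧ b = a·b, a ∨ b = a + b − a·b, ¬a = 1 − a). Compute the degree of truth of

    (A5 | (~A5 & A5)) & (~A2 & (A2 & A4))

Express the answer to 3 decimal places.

~A5 = 1 − 0.1400 = 0.8600
~A5 & A5 = a·b on (0.8600, 0.1400) = 0.1204
A5 | (~A5 & A5) = a + b − a·b on (0.1400, 0.1204) = 0.2435
~A2 = 1 − 0.2000 = 0.8000
A2 & A4 = a·b on (0.2000, 0.6900) = 0.1380
~A2 & (A2 & A4) = a·b on (0.8000, 0.1380) = 0.1104
(A5 | (~A5 & A5)) & (~A2 & (A2 & A4)) = a·b on (0.2435, 0.1104) = 0.0269

0.027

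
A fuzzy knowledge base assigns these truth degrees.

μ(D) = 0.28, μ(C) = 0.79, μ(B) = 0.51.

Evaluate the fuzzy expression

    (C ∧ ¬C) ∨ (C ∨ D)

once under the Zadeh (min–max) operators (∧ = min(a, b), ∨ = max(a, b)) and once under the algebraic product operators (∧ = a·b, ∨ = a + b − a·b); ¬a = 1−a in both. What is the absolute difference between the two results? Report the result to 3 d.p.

Under Zadeh (min–max):
  ¬C = 1 − 0.79 = 0.21
  C ∧ ¬C = min(a, b) on (0.79, 0.21) = 0.21
  C ∨ D = max(a, b) on (0.79, 0.28) = 0.79
  (C ∧ ¬C) ∨ (C ∨ D) = max(a, b) on (0.21, 0.79) = 0.79
  → value = 0.7900
Under algebraic product:
  ¬C = 1 − 0.7900 = 0.2100
  C ∧ ¬C = a·b on (0.7900, 0.2100) = 0.1659
  C ∨ D = a + b − a·b on (0.7900, 0.2800) = 0.8488
  (C ∧ ¬C) ∨ (C ∨ D) = a + b − a·b on (0.1659, 0.8488) = 0.8739
  → value = 0.8739
|0.7900 − 0.8739| = 0.084

0.084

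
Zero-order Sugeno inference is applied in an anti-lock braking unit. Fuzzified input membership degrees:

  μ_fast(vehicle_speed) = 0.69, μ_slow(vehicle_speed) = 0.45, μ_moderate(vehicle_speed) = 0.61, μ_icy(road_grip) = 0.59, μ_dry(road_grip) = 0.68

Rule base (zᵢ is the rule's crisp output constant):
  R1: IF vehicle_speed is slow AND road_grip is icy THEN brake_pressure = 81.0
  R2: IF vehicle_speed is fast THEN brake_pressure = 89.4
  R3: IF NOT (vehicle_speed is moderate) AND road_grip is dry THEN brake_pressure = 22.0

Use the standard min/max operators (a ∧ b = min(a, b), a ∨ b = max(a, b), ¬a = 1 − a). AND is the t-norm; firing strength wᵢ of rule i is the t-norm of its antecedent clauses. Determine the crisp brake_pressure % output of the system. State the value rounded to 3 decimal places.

69.749

R1 (z=81.0): slow=0.45, icy=0.59; AND[min(a, b)] → w = 0.45
R2 (z=89.4): fast=0.69 → w = 0.69
R3 (z=22.0): ¬moderate=1−0.61=0.39, dry=0.68; AND[min(a, b)] → w = 0.39
Weighted average = (0.45·81.0 + 0.69·89.4 + 0.39·22.0) / (0.45 + 0.69 + 0.39)
  = 106.7160 / 1.5300 = 69.749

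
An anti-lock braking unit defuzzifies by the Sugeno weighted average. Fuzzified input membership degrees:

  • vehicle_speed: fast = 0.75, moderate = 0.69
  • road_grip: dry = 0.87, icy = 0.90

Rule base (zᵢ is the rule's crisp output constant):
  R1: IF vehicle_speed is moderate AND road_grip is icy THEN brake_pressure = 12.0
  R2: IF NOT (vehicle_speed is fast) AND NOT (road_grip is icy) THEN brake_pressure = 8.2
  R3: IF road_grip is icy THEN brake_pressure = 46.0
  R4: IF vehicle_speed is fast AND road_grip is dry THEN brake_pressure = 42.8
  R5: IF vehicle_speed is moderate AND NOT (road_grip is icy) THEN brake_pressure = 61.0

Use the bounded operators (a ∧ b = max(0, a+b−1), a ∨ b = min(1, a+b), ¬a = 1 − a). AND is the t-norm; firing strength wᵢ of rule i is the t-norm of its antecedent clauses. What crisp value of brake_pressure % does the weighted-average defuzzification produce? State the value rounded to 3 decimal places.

R1 (z=12.0): moderate=0.69, icy=0.90; AND[max(0, a+b−1)] → w = 0.59
R2 (z=8.2): ¬fast=1−0.75=0.25, ¬icy=1−0.90=0.10; AND[max(0, a+b−1)] → w = 0.00
R3 (z=46.0): icy=0.90 → w = 0.90
R4 (z=42.8): fast=0.75, dry=0.87; AND[max(0, a+b−1)] → w = 0.62
R5 (z=61.0): moderate=0.69, ¬icy=1−0.90=0.10; AND[max(0, a+b−1)] → w = 0.00
Weighted average = (0.59·12.0 + 0.00·8.2 + 0.90·46.0 + 0.62·42.8 + 0.00·61.0) / (0.59 + 0.00 + 0.90 + 0.62 + 0.00)
  = 75.0160 / 2.1100 = 35.553

35.553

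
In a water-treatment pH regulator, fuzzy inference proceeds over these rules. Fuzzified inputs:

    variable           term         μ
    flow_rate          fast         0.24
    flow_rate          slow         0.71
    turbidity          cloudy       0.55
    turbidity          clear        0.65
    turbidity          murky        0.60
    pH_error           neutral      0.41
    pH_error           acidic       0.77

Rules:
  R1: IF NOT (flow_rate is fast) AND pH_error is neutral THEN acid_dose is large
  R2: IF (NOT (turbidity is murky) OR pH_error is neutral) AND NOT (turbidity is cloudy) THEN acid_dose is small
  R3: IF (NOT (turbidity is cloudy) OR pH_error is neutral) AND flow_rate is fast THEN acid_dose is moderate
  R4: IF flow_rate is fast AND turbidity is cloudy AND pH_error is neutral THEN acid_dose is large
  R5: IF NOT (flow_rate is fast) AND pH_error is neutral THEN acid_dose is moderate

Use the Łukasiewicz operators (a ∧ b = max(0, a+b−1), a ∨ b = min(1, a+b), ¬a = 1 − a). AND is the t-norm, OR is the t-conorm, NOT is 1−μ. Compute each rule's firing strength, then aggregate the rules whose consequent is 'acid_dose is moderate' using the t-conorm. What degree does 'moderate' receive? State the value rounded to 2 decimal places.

R1: ¬fast=1−0.24=0.76, neutral=0.41; AND[max(0, a+b−1)] → w = 0.17
R2: (¬murky=1−0.60=0.40 OR neutral=0.41) = 0.81; AND[max(0, a+b−1)] with ¬cloudy=1−0.55=0.45 → w = 0.26
R3: (¬cloudy=1−0.55=0.45 OR neutral=0.41) = 0.86; AND[max(0, a+b−1)] with fast=0.24 → w = 0.10
R4: fast=0.24, cloudy=0.55, neutral=0.41; AND[max(0, a+b−1)] → w = 0.00
R5: ¬fast=1−0.24=0.76, neutral=0.41; AND[max(0, a+b−1)] → w = 0.17
Rules with consequent 'moderate': {R3, R5} → strengths 0.10, 0.17
Aggregate via t-conorm [min(1, a+b)]: 0.27

0.27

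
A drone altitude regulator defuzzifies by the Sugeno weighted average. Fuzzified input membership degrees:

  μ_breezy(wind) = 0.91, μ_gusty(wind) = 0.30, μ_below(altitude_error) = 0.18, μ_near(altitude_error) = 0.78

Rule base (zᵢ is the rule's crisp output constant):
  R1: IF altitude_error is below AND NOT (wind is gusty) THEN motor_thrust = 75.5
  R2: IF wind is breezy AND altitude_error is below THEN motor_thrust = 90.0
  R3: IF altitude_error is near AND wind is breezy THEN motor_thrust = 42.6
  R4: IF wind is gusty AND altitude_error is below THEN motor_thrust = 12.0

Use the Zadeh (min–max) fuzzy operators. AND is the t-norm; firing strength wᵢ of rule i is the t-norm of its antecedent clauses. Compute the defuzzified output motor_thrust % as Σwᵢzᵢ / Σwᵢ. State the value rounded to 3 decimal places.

R1 (z=75.5): below=0.18, ¬gusty=1−0.30=0.70; AND[min(a, b)] → w = 0.18
R2 (z=90.0): breezy=0.91, below=0.18; AND[min(a, b)] → w = 0.18
R3 (z=42.6): near=0.78, breezy=0.91; AND[min(a, b)] → w = 0.78
R4 (z=12.0): gusty=0.30, below=0.18; AND[min(a, b)] → w = 0.18
Weighted average = (0.18·75.5 + 0.18·90.0 + 0.78·42.6 + 0.18·12.0) / (0.18 + 0.18 + 0.78 + 0.18)
  = 65.1780 / 1.3200 = 49.377

49.377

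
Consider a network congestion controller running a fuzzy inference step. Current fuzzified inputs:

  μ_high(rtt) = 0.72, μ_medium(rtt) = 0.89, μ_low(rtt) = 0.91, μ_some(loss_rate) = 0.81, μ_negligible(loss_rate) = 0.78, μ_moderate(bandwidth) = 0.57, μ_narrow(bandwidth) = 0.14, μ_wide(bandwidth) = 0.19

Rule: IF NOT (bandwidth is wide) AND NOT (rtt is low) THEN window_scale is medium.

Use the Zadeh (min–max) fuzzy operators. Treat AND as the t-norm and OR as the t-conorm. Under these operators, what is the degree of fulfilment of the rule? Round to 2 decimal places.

0.09

firing strength: ¬wide=1−0.19=0.81, ¬low=1−0.91=0.09; AND[min(a, b)] → w = 0.09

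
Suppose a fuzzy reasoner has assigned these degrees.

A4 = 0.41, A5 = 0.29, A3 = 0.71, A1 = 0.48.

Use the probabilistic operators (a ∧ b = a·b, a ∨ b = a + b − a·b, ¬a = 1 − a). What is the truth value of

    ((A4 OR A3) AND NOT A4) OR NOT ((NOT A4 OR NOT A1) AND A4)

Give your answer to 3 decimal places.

A4 OR A3 = a + b − a·b on (0.4100, 0.7100) = 0.8289
NOT A4 = 1 − 0.4100 = 0.5900
(A4 OR A3) AND NOT A4 = a·b on (0.8289, 0.5900) = 0.4891
NOT A4 = 1 − 0.4100 = 0.5900
NOT A1 = 1 − 0.4800 = 0.5200
NOT A4 OR NOT A1 = a + b − a·b on (0.5900, 0.5200) = 0.8032
(NOT A4 OR NOT A1) AND A4 = a·b on (0.8032, 0.4100) = 0.3293
NOT ((NOT A4 OR NOT A1) AND A4) = 1 − 0.3293 = 0.6707
((A4 OR A3) AND NOT A4) OR NOT ((NOT A4 OR NOT A1) AND A4) = a + b − a·b on (0.4891, 0.6707) = 0.8317

0.832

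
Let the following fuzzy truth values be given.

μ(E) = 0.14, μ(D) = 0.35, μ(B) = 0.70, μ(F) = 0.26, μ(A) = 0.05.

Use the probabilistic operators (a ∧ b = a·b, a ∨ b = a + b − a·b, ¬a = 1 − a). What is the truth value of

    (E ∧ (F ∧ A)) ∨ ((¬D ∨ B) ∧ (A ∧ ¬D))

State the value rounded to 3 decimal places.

F ∧ A = a·b on (0.2600, 0.0500) = 0.0130
E ∧ (F ∧ A) = a·b on (0.1400, 0.0130) = 0.0018
¬D = 1 − 0.3500 = 0.6500
¬D ∨ B = a + b − a·b on (0.6500, 0.7000) = 0.8950
¬D = 1 − 0.3500 = 0.6500
A ∧ ¬D = a·b on (0.0500, 0.6500) = 0.0325
(¬D ∨ B) ∧ (A ∧ ¬D) = a·b on (0.8950, 0.0325) = 0.0291
(E ∧ (F ∧ A)) ∨ ((¬D ∨ B) ∧ (A ∧ ¬D)) = a + b − a·b on (0.0018, 0.0291) = 0.0309

0.031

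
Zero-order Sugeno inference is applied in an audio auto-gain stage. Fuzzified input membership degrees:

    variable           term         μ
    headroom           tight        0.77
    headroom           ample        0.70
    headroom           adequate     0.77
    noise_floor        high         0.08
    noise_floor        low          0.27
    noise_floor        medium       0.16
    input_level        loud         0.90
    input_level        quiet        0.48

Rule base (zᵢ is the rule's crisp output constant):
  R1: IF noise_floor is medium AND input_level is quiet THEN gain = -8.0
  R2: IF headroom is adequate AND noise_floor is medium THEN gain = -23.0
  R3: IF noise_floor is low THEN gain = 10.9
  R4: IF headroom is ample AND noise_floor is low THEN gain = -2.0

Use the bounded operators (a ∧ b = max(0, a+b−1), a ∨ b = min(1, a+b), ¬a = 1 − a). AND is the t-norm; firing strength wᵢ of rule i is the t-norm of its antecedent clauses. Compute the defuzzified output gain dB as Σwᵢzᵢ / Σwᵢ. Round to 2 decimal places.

R1 (z=-8.0): medium=0.16, quiet=0.48; AND[max(0, a+b−1)] → w = 0.00
R2 (z=-23.0): adequate=0.77, medium=0.16; AND[max(0, a+b−1)] → w = 0.00
R3 (z=10.9): low=0.27 → w = 0.27
R4 (z=-2.0): ample=0.70, low=0.27; AND[max(0, a+b−1)] → w = 0.00
Weighted average = (0.00·-8.0 + 0.00·-23.0 + 0.27·10.9 + 0.00·-2.0) / (0.00 + 0.00 + 0.27 + 0.00)
  = 2.9430 / 0.2700 = 10.90

10.90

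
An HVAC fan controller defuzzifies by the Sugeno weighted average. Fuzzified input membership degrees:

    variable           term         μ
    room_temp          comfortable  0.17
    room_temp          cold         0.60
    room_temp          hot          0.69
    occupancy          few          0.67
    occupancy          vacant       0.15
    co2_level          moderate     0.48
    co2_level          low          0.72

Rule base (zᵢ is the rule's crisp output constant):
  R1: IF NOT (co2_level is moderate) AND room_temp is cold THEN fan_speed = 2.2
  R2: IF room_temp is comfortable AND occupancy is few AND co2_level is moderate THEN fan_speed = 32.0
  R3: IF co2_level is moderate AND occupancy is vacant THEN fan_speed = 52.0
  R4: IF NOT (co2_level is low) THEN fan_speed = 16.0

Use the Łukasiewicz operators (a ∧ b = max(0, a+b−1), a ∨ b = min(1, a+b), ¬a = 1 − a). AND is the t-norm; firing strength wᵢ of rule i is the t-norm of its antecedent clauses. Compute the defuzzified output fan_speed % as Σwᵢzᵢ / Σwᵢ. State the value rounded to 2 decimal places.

R1 (z=2.2): ¬moderate=1−0.48=0.52, cold=0.60; AND[max(0, a+b−1)] → w = 0.12
R2 (z=32.0): comfortable=0.17, few=0.67, moderate=0.48; AND[max(0, a+b−1)] → w = 0.00
R3 (z=52.0): moderate=0.48, vacant=0.15; AND[max(0, a+b−1)] → w = 0.00
R4 (z=16.0): ¬low=1−0.72=0.28 → w = 0.28
Weighted average = (0.12·2.2 + 0.00·32.0 + 0.00·52.0 + 0.28·16.0) / (0.12 + 0.00 + 0.00 + 0.28)
  = 4.7440 / 0.4000 = 11.86

11.86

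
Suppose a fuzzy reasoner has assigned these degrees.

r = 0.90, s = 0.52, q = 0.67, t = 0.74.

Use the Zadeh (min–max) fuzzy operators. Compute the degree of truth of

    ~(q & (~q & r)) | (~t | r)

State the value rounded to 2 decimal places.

~q = 1 − 0.67 = 0.33
~q & r = min(a, b) on (0.33, 0.90) = 0.33
q & (~q & r) = min(a, b) on (0.67, 0.33) = 0.33
~(q & (~q & r)) = 1 − 0.33 = 0.67
~t = 1 − 0.74 = 0.26
~t | r = max(a, b) on (0.26, 0.90) = 0.90
~(q & (~q & r)) | (~t | r) = max(a, b) on (0.67, 0.90) = 0.90

0.90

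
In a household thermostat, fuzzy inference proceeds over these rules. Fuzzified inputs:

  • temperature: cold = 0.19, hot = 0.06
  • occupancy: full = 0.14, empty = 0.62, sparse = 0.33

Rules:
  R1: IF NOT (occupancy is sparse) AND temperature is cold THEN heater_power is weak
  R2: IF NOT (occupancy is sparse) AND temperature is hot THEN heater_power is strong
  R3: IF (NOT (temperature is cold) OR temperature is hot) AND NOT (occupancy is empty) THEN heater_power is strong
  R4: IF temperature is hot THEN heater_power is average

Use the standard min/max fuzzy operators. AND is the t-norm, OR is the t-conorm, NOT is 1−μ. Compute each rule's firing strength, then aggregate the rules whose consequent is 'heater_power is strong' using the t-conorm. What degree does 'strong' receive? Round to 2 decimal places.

0.38

R1: ¬sparse=1−0.33=0.67, cold=0.19; AND[min(a, b)] → w = 0.19
R2: ¬sparse=1−0.33=0.67, hot=0.06; AND[min(a, b)] → w = 0.06
R3: (¬cold=1−0.19=0.81 OR hot=0.06) = 0.81; AND[min(a, b)] with ¬empty=1−0.62=0.38 → w = 0.38
R4: hot=0.06 → w = 0.06
Rules with consequent 'strong': {R2, R3} → strengths 0.06, 0.38
Aggregate via t-conorm [max(a, b)]: 0.38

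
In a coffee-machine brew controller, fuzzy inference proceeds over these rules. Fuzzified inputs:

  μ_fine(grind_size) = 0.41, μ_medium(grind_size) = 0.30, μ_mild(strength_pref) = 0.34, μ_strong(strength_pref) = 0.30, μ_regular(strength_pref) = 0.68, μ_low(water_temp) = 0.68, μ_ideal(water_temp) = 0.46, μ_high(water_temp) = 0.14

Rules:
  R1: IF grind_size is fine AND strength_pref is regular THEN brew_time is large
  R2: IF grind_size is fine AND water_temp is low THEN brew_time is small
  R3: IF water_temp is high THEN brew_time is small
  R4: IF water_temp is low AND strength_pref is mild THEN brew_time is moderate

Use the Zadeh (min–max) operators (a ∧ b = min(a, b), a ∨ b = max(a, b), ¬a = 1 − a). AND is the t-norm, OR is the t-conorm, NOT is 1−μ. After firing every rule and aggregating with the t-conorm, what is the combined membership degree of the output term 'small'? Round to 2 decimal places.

0.41

R1: fine=0.41, regular=0.68; AND[min(a, b)] → w = 0.41
R2: fine=0.41, low=0.68; AND[min(a, b)] → w = 0.41
R3: high=0.14 → w = 0.14
R4: low=0.68, mild=0.34; AND[min(a, b)] → w = 0.34
Rules with consequent 'small': {R2, R3} → strengths 0.41, 0.14
Aggregate via t-conorm [max(a, b)]: 0.41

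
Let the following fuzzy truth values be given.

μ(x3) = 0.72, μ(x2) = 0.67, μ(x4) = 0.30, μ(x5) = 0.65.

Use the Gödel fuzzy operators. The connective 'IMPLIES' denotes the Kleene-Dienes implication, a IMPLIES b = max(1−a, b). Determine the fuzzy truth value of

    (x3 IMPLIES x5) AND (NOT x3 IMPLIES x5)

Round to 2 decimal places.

x3 IMPLIES x5  [Kleene-Dienes: max(1−a, b)] with a=0.72, b=0.65 → 0.65
NOT x3 = 1 − 0.72 = 0.28
NOT x3 IMPLIES x5  [Kleene-Dienes: max(1−a, b)] with a=0.28, b=0.65 → 0.72
(x3 IMPLIES x5) AND (NOT x3 IMPLIES x5) = min(a, b) on (0.65, 0.72) = 0.65

0.65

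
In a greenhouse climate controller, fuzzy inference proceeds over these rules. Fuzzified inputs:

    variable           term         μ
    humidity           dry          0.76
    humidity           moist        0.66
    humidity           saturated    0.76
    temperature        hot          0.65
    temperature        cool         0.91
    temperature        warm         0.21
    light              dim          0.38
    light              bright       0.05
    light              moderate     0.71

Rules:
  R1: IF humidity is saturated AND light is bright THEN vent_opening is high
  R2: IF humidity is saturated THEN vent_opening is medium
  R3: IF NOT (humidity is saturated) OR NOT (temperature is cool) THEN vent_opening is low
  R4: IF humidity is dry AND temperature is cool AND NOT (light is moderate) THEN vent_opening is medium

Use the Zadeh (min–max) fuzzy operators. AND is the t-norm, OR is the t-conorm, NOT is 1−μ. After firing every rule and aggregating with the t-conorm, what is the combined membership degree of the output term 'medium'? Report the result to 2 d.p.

R1: saturated=0.76, bright=0.05; AND[min(a, b)] → w = 0.05
R2: saturated=0.76 → w = 0.76
R3: ¬saturated=1−0.76=0.24, ¬cool=1−0.91=0.09; OR[max(a, b)] → w = 0.24
R4: dry=0.76, cool=0.91, ¬moderate=1−0.71=0.29; AND[min(a, b)] → w = 0.29
Rules with consequent 'medium': {R2, R4} → strengths 0.76, 0.29
Aggregate via t-conorm [max(a, b)]: 0.76

0.76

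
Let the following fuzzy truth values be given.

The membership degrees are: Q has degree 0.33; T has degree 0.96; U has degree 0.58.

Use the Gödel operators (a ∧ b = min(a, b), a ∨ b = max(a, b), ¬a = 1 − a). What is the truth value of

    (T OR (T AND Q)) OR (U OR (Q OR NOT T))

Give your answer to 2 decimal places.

T AND Q = min(a, b) on (0.96, 0.33) = 0.33
T OR (T AND Q) = max(a, b) on (0.96, 0.33) = 0.96
NOT T = 1 − 0.96 = 0.04
Q OR NOT T = max(a, b) on (0.33, 0.04) = 0.33
U OR (Q OR NOT T) = max(a, b) on (0.58, 0.33) = 0.58
(T OR (T AND Q)) OR (U OR (Q OR NOT T)) = max(a, b) on (0.96, 0.58) = 0.96

0.96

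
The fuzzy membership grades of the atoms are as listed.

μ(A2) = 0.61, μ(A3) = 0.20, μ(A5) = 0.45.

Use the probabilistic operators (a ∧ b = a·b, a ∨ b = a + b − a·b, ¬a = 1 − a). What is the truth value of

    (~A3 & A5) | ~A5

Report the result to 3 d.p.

0.712

~A3 = 1 − 0.2000 = 0.8000
~A3 & A5 = a·b on (0.8000, 0.4500) = 0.3600
~A5 = 1 − 0.4500 = 0.5500
(~A3 & A5) | ~A5 = a + b − a·b on (0.3600, 0.5500) = 0.7120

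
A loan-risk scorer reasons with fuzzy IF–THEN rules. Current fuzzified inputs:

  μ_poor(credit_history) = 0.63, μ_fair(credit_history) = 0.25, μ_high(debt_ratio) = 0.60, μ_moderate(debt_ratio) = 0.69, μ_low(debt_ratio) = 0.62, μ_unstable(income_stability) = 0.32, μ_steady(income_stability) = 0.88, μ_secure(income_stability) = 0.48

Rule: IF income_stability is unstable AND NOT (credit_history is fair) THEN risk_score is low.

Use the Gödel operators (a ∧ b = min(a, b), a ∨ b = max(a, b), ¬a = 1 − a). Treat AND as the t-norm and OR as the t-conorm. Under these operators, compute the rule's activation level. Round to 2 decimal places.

firing strength: unstable=0.32, ¬fair=1−0.25=0.75; AND[min(a, b)] → w = 0.32

0.32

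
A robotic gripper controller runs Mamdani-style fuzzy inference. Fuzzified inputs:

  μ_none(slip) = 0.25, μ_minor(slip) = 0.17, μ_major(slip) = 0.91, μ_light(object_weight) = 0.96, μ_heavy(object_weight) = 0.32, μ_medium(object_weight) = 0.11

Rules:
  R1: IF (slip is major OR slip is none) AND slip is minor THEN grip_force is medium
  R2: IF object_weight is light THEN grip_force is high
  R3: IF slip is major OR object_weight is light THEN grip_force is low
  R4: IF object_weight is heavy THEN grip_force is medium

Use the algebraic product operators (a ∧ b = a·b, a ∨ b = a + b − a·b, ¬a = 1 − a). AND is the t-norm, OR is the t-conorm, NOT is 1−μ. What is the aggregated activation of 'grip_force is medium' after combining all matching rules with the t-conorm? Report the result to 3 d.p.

R1: (major=0.91 OR none=0.25) = 0.9325; AND[a·b] with minor=0.17 → w = 0.1585
R2: light=0.96 → w = 0.9600
R3: major=0.91, light=0.96; OR[a + b − a·b] → w = 0.9964
R4: heavy=0.32 → w = 0.3200
Rules with consequent 'medium': {R1, R4} → strengths 0.1585, 0.3200
Aggregate via t-conorm [a + b − a·b]: 0.4278

0.428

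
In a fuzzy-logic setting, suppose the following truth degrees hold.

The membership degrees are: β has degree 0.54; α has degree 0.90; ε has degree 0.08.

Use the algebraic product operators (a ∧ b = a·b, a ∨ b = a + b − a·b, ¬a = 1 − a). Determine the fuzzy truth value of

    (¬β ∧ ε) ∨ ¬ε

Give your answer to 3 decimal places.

0.923

¬β = 1 − 0.5400 = 0.4600
¬β ∧ ε = a·b on (0.4600, 0.0800) = 0.0368
¬ε = 1 − 0.0800 = 0.9200
(¬β ∧ ε) ∨ ¬ε = a + b − a·b on (0.0368, 0.9200) = 0.9229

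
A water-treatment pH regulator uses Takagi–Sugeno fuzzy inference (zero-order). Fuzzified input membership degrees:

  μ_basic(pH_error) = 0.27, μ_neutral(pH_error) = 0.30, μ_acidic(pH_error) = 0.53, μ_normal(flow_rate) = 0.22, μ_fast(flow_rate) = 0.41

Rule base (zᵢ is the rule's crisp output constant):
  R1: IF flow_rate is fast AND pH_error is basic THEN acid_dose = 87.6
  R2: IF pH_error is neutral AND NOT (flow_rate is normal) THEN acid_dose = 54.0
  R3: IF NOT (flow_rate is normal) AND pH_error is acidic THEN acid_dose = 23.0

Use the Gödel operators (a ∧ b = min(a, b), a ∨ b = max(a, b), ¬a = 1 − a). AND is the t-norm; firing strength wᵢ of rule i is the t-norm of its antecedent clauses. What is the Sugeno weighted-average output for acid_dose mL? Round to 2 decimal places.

R1 (z=87.6): fast=0.41, basic=0.27; AND[min(a, b)] → w = 0.27
R2 (z=54.0): neutral=0.30, ¬normal=1−0.22=0.78; AND[min(a, b)] → w = 0.30
R3 (z=23.0): ¬normal=1−0.22=0.78, acidic=0.53; AND[min(a, b)] → w = 0.53
Weighted average = (0.27·87.6 + 0.30·54.0 + 0.53·23.0) / (0.27 + 0.30 + 0.53)
  = 52.0420 / 1.1000 = 47.31

47.31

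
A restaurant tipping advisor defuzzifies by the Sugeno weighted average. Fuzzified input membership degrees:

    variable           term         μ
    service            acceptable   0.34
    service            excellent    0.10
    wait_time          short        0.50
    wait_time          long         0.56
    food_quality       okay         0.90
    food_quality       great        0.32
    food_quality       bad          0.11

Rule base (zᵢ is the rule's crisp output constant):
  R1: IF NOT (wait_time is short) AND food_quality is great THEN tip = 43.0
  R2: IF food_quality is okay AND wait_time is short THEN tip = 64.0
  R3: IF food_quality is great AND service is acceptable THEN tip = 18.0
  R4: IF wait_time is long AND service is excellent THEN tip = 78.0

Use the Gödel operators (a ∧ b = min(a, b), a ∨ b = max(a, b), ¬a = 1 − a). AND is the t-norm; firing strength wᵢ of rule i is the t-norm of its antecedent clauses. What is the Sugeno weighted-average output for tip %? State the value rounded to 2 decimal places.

47.84

R1 (z=43.0): ¬short=1−0.50=0.50, great=0.32; AND[min(a, b)] → w = 0.32
R2 (z=64.0): okay=0.90, short=0.50; AND[min(a, b)] → w = 0.50
R3 (z=18.0): great=0.32, acceptable=0.34; AND[min(a, b)] → w = 0.32
R4 (z=78.0): long=0.56, excellent=0.10; AND[min(a, b)] → w = 0.10
Weighted average = (0.32·43.0 + 0.50·64.0 + 0.32·18.0 + 0.10·78.0) / (0.32 + 0.50 + 0.32 + 0.10)
  = 59.3200 / 1.2400 = 47.84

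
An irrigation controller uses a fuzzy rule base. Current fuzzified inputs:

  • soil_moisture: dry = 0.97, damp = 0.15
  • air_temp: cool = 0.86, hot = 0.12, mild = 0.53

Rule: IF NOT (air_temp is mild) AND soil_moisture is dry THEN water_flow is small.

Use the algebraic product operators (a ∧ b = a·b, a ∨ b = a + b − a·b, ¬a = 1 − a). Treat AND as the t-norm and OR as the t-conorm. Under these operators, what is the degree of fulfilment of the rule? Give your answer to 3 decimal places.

0.456

firing strength: ¬mild=1−0.53=0.47, dry=0.97; AND[a·b] → w = 0.4559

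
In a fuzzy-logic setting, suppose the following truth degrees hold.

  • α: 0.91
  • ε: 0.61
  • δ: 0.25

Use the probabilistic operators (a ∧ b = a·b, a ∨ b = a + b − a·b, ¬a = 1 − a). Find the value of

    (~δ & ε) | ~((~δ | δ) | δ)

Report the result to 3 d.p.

0.534

~δ = 1 − 0.2500 = 0.7500
~δ & ε = a·b on (0.7500, 0.6100) = 0.4575
~δ = 1 − 0.2500 = 0.7500
~δ | δ = a + b − a·b on (0.7500, 0.2500) = 0.8125
(~δ | δ) | δ = a + b − a·b on (0.8125, 0.2500) = 0.8594
~((~δ | δ) | δ) = 1 − 0.8594 = 0.1406
(~δ & ε) | ~((~δ | δ) | δ) = a + b − a·b on (0.4575, 0.1406) = 0.5338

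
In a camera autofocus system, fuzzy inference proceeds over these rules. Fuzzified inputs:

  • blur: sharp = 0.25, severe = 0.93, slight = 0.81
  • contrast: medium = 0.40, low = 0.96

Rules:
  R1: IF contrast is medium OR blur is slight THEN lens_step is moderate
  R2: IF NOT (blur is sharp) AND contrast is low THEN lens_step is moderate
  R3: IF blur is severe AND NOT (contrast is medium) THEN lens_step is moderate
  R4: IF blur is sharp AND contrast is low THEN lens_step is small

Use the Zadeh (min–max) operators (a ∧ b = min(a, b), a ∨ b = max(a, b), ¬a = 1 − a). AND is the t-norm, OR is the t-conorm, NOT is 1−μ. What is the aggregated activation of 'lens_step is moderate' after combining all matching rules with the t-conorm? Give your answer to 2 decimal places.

0.81

R1: medium=0.40, slight=0.81; OR[max(a, b)] → w = 0.81
R2: ¬sharp=1−0.25=0.75, low=0.96; AND[min(a, b)] → w = 0.75
R3: severe=0.93, ¬medium=1−0.40=0.60; AND[min(a, b)] → w = 0.60
R4: sharp=0.25, low=0.96; AND[min(a, b)] → w = 0.25
Rules with consequent 'moderate': {R1, R2, R3} → strengths 0.81, 0.75, 0.60
Aggregate via t-conorm [max(a, b)]: 0.81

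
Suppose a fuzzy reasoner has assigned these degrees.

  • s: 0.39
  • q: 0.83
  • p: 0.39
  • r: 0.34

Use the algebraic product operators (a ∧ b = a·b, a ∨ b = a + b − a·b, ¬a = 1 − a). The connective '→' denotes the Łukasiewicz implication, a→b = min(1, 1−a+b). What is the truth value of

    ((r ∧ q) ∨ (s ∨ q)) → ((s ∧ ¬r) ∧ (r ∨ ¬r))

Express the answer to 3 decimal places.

0.274

r ∧ q = a·b on (0.3400, 0.8300) = 0.2822
s ∨ q = a + b − a·b on (0.3900, 0.8300) = 0.8963
(r ∧ q) ∨ (s ∨ q) = a + b − a·b on (0.2822, 0.8963) = 0.9256
¬r = 1 − 0.3400 = 0.6600
s ∧ ¬r = a·b on (0.3900, 0.6600) = 0.2574
¬r = 1 − 0.3400 = 0.6600
r ∨ ¬r = a + b − a·b on (0.3400, 0.6600) = 0.7756
(s ∧ ¬r) ∧ (r ∨ ¬r) = a·b on (0.2574, 0.7756) = 0.1996
((r ∧ q) ∨ (s ∨ q)) → ((s ∧ ¬r) ∧ (r ∨ ¬r))  [Łukasiewicz: min(1, 1−a+b)] with a=0.9256, b=0.1996 → 0.2741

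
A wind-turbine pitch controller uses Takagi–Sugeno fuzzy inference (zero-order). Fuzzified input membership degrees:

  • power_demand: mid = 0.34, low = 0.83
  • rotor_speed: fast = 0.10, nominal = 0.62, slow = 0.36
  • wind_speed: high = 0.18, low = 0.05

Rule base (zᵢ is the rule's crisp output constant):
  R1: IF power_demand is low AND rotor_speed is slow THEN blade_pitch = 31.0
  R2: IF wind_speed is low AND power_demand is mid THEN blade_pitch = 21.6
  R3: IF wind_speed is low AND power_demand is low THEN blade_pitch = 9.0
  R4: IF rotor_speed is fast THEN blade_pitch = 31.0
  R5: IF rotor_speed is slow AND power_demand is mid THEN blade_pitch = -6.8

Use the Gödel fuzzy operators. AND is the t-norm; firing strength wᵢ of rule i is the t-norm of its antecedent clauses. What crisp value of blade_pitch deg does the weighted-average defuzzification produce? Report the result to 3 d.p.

14.976

R1 (z=31.0): low=0.83, slow=0.36; AND[min(a, b)] → w = 0.36
R2 (z=21.6): low=0.05, mid=0.34; AND[min(a, b)] → w = 0.05
R3 (z=9.0): low=0.05, low=0.83; AND[min(a, b)] → w = 0.05
R4 (z=31.0): fast=0.10 → w = 0.10
R5 (z=-6.8): slow=0.36, mid=0.34; AND[min(a, b)] → w = 0.34
Weighted average = (0.36·31.0 + 0.05·21.6 + 0.05·9.0 + 0.10·31.0 + 0.34·-6.8) / (0.36 + 0.05 + 0.05 + 0.10 + 0.34)
  = 13.4780 / 0.9000 = 14.976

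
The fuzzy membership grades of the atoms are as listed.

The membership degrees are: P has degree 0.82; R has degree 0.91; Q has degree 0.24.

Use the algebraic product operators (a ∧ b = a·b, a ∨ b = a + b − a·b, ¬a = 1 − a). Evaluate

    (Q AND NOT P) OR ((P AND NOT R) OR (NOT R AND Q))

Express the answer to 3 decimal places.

NOT P = 1 − 0.8200 = 0.1800
Q AND NOT P = a·b on (0.2400, 0.1800) = 0.0432
NOT R = 1 − 0.9100 = 0.0900
P AND NOT R = a·b on (0.8200, 0.0900) = 0.0738
NOT R = 1 − 0.9100 = 0.0900
NOT R AND Q = a·b on (0.0900, 0.2400) = 0.0216
(P AND NOT R) OR (NOT R AND Q) = a + b − a·b on (0.0738, 0.0216) = 0.0938
(Q AND NOT P) OR ((P AND NOT R) OR (NOT R AND Q)) = a + b − a·b on (0.0432, 0.0938) = 0.1330

0.133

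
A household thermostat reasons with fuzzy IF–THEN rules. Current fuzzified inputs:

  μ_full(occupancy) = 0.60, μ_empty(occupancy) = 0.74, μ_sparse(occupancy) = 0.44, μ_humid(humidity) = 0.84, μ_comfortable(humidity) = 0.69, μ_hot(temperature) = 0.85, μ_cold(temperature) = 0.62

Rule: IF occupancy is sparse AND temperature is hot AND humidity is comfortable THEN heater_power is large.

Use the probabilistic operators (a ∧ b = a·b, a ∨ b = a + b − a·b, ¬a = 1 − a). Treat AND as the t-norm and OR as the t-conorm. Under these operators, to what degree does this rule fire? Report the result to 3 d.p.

firing strength: sparse=0.44, hot=0.85, comfortable=0.69; AND[a·b] → w = 0.2581

0.258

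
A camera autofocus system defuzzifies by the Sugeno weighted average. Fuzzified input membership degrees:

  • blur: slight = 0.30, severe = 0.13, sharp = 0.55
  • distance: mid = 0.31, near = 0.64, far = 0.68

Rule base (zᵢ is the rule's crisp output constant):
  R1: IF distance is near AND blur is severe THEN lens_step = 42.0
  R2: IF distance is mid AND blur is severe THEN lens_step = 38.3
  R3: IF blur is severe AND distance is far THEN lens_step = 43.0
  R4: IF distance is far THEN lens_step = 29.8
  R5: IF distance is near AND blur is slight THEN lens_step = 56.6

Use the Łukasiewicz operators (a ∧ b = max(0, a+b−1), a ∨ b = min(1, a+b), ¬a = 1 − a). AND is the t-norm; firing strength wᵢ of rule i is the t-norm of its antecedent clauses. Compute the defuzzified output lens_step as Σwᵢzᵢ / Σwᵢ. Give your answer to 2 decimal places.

29.80

R1 (z=42.0): near=0.64, severe=0.13; AND[max(0, a+b−1)] → w = 0.00
R2 (z=38.3): mid=0.31, severe=0.13; AND[max(0, a+b−1)] → w = 0.00
R3 (z=43.0): severe=0.13, far=0.68; AND[max(0, a+b−1)] → w = 0.00
R4 (z=29.8): far=0.68 → w = 0.68
R5 (z=56.6): near=0.64, slight=0.30; AND[max(0, a+b−1)] → w = 0.00
Weighted average = (0.00·42.0 + 0.00·38.3 + 0.00·43.0 + 0.68·29.8 + 0.00·56.6) / (0.00 + 0.00 + 0.00 + 0.68 + 0.00)
  = 20.2640 / 0.6800 = 29.80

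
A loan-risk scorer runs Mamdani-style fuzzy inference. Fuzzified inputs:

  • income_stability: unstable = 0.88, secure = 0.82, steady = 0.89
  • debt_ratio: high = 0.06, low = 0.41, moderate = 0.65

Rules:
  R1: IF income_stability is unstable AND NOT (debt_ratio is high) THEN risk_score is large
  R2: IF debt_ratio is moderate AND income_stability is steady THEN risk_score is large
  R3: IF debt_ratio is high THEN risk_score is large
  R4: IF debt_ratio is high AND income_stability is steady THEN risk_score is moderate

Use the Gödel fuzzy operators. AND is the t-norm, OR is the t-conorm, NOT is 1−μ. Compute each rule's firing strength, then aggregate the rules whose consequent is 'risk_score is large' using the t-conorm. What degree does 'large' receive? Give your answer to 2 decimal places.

0.88

R1: unstable=0.88, ¬high=1−0.06=0.94; AND[min(a, b)] → w = 0.88
R2: moderate=0.65, steady=0.89; AND[min(a, b)] → w = 0.65
R3: high=0.06 → w = 0.06
R4: high=0.06, steady=0.89; AND[min(a, b)] → w = 0.06
Rules with consequent 'large': {R1, R2, R3} → strengths 0.88, 0.65, 0.06
Aggregate via t-conorm [max(a, b)]: 0.88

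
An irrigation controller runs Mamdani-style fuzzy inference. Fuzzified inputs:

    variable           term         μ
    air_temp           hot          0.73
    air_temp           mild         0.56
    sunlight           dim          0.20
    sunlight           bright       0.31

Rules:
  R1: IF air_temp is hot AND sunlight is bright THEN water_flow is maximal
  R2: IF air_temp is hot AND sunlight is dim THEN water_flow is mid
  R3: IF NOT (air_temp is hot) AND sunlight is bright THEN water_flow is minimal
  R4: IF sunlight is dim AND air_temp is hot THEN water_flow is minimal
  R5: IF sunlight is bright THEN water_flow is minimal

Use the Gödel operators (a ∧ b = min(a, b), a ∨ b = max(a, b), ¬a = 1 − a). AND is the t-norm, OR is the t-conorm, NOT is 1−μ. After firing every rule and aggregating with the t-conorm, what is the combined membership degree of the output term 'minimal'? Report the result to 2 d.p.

0.31

R1: hot=0.73, bright=0.31; AND[min(a, b)] → w = 0.31
R2: hot=0.73, dim=0.20; AND[min(a, b)] → w = 0.20
R3: ¬hot=1−0.73=0.27, bright=0.31; AND[min(a, b)] → w = 0.27
R4: dim=0.20, hot=0.73; AND[min(a, b)] → w = 0.20
R5: bright=0.31 → w = 0.31
Rules with consequent 'minimal': {R3, R4, R5} → strengths 0.27, 0.20, 0.31
Aggregate via t-conorm [max(a, b)]: 0.31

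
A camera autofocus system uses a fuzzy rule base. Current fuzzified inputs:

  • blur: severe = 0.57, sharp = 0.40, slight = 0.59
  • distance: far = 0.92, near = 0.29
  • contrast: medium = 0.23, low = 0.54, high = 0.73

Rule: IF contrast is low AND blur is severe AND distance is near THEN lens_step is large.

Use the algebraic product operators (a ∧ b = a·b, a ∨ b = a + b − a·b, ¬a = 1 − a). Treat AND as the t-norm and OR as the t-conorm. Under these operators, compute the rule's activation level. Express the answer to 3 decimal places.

firing strength: low=0.54, severe=0.57, near=0.29; AND[a·b] → w = 0.0893

0.089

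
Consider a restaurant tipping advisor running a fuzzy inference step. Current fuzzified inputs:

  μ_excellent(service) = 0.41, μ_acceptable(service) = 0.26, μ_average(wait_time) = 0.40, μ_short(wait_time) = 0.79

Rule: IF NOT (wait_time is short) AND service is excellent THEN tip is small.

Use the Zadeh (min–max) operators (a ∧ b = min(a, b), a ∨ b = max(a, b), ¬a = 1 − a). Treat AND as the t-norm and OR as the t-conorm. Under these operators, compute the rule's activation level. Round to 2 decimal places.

firing strength: ¬short=1−0.79=0.21, excellent=0.41; AND[min(a, b)] → w = 0.21

0.21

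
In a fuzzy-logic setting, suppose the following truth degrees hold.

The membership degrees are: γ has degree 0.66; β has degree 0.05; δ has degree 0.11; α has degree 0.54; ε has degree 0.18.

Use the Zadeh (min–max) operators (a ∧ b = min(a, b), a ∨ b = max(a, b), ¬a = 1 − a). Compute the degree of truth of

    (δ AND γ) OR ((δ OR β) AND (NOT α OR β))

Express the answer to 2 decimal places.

δ AND γ = min(a, b) on (0.11, 0.66) = 0.11
δ OR β = max(a, b) on (0.11, 0.05) = 0.11
NOT α = 1 − 0.54 = 0.46
NOT α OR β = max(a, b) on (0.46, 0.05) = 0.46
(δ OR β) AND (NOT α OR β) = min(a, b) on (0.11, 0.46) = 0.11
(δ AND γ) OR ((δ OR β) AND (NOT α OR β)) = max(a, b) on (0.11, 0.11) = 0.11

0.11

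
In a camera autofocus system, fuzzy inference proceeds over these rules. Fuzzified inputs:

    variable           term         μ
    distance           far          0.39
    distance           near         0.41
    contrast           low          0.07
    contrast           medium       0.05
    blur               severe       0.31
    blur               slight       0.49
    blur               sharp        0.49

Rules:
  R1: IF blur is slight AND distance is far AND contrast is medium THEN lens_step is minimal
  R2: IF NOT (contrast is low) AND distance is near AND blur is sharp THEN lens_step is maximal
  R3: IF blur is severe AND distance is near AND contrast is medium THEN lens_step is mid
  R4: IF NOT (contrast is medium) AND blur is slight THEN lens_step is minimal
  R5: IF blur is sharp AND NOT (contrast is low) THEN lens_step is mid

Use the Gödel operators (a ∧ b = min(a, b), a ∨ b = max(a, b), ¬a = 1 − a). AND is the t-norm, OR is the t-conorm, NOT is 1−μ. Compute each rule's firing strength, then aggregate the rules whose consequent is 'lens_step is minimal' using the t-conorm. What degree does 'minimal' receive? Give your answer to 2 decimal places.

0.49

R1: slight=0.49, far=0.39, medium=0.05; AND[min(a, b)] → w = 0.05
R2: ¬low=1−0.07=0.93, near=0.41, sharp=0.49; AND[min(a, b)] → w = 0.41
R3: severe=0.31, near=0.41, medium=0.05; AND[min(a, b)] → w = 0.05
R4: ¬medium=1−0.05=0.95, slight=0.49; AND[min(a, b)] → w = 0.49
R5: sharp=0.49, ¬low=1−0.07=0.93; AND[min(a, b)] → w = 0.49
Rules with consequent 'minimal': {R1, R4} → strengths 0.05, 0.49
Aggregate via t-conorm [max(a, b)]: 0.49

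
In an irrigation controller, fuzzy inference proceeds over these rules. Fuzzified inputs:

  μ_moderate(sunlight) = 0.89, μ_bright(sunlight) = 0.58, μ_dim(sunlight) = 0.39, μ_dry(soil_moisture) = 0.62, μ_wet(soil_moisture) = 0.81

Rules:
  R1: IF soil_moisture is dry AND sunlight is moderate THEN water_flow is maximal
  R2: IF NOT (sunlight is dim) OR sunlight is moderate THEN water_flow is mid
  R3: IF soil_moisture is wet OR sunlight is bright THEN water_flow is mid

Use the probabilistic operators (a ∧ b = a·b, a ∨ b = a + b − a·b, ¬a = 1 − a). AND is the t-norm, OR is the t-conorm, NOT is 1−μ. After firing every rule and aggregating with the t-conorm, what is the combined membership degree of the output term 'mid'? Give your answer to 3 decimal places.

0.997

R1: dry=0.62, moderate=0.89; AND[a·b] → w = 0.5518
R2: ¬dim=1−0.39=0.61, moderate=0.89; OR[a + b − a·b] → w = 0.9571
R3: wet=0.81, bright=0.58; OR[a + b − a·b] → w = 0.9202
Rules with consequent 'mid': {R2, R3} → strengths 0.9571, 0.9202
Aggregate via t-conorm [a + b − a·b]: 0.9966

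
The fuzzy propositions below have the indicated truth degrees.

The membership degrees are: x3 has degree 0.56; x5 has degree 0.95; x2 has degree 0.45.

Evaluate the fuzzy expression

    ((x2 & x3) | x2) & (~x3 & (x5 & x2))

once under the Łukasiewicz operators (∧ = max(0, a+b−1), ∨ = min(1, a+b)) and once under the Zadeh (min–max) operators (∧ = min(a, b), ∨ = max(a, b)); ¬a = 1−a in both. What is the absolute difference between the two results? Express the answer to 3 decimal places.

0.440

Under Łukasiewicz:
  x2 & x3 = max(0, a+b−1) on (0.45, 0.56) = 0.01
  (x2 & x3) | x2 = min(1, a+b) on (0.01, 0.45) = 0.46
  ~x3 = 1 − 0.56 = 0.44
  x5 & x2 = max(0, a+b−1) on (0.95, 0.45) = 0.40
  ~x3 & (x5 & x2) = max(0, a+b−1) on (0.44, 0.40) = 0.00
  ((x2 & x3) | x2) & (~x3 & (x5 & x2)) = max(0, a+b−1) on (0.46, 0.00) = 0.00
  → value = 0.0000
Under Zadeh (min–max):
  x2 & x3 = min(a, b) on (0.45, 0.56) = 0.45
  (x2 & x3) | x2 = max(a, b) on (0.45, 0.45) = 0.45
  ~x3 = 1 − 0.56 = 0.44
  x5 & x2 = min(a, b) on (0.95, 0.45) = 0.45
  ~x3 & (x5 & x2) = min(a, b) on (0.44, 0.45) = 0.44
  ((x2 & x3) | x2) & (~x3 & (x5 & x2)) = min(a, b) on (0.45, 0.44) = 0.44
  → value = 0.4400
|0.0000 − 0.4400| = 0.440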